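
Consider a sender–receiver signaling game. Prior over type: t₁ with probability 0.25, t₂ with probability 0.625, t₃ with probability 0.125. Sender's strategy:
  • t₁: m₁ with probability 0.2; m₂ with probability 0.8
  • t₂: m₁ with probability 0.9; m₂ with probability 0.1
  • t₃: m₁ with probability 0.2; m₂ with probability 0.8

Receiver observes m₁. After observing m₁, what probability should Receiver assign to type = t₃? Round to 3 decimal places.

P(m₁) = 0.25·0.2 + 0.625·0.9 + 0.125·0.2 = 0.6375
P(t₃ | m₁) = (0.125·0.2) / 0.6375 = 0.025 / 0.6375 = 0.0392157

0.039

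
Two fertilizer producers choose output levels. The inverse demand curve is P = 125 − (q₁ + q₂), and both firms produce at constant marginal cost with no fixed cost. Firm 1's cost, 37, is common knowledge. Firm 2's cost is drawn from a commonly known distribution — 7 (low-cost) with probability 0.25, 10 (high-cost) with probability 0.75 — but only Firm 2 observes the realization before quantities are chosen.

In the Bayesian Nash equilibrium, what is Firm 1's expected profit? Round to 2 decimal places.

403.34

Type-c best response for Firm 2: q₂(c) = (125 − c)/2 − q₁/2.
Firm 1 maximizes expected profit; its first-order condition is 125 − 2q₁ − E[q₂] − 37 = 0.
Substituting E[q₂] and solving: E[c₂] = 9.25, so q₁ = (125 − 2·37 + 9.25)/3 = 20.0833.
E[P] = 125 − (q₁ + E[q₂]) = 57.0833; Firm 1's expected profit = (E[P] − 37)·q₁ = (57.0833 − 37)·20.0833 = 403.34.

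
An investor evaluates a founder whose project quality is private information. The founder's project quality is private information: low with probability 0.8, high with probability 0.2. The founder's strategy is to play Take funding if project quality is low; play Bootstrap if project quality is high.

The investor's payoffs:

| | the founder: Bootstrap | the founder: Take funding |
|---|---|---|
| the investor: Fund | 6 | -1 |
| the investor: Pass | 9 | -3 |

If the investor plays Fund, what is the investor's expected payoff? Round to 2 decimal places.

0.40

Take the expectation over the founder's project quality, weighting each type's action by its prior probability.
E[Fund] = 0.8·(-1) + 0.2·6 = (-0.8) + 1.2 = 0.4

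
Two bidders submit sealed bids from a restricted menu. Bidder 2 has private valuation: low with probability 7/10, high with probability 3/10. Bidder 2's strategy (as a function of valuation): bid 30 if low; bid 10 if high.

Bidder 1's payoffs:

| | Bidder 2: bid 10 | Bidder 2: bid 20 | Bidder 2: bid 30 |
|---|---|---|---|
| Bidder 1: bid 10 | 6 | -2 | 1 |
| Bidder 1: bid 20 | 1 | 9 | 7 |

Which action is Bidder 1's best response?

E[bid 10] = 7/10·(1) + 3/10·(6) = 5/2
E[bid 20] = 7/10·(7) + 3/10·(1) = 26/5
Best response: bid 20 (26/5 is the largest).

bid 20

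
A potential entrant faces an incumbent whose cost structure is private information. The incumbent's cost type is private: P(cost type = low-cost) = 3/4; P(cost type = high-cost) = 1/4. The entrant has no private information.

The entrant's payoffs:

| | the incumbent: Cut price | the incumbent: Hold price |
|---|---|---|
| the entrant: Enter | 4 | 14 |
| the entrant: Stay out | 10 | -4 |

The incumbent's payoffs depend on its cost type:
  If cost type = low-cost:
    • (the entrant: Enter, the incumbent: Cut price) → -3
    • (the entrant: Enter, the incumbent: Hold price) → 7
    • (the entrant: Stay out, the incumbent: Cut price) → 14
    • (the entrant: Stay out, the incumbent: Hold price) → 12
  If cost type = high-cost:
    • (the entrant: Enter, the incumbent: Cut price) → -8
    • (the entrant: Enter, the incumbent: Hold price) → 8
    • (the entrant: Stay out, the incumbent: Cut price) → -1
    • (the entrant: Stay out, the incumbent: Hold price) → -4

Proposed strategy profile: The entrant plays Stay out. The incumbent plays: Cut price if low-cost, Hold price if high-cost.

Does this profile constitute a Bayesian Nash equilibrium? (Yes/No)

No

The entrant plays Stay out: E[Stay out] = 3/4·(10) + 1/4·(-4) = 13/2; E[Enter] = 13/2. Best-responding. ✓
The incumbent (cost type low-cost), facing Stay out: Cut price gives 14, Hold price gives 12. Proposed Cut price is best. ✓
The incumbent (cost type high-cost), facing Stay out: Cut price gives -1, Hold price gives -4. Proposed Hold price is not best — profitable deviation exists. ✗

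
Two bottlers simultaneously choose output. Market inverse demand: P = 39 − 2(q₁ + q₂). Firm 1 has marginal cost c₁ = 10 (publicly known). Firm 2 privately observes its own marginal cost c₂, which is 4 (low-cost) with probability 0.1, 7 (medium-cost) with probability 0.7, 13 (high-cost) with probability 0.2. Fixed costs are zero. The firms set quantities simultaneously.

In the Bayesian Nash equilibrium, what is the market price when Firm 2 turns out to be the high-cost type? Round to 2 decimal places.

21.52

Firm 2 with cost c maximizes (39 − 2(q₁+q₂) − c)·q₂, giving q₂(c) = (39 − c − 2q₁)/4.
E[c₂] = 0.1·4 + 0.7·7 + 0.2·13 = 7.9
Firm 1's FOC against E[q₂] yields q₁ = (39 − 2·10 + E[c₂])/6 = (39 − 20 + 7.9)/6 = 4.48333.
q₂(high-cost) = 4.25833, so P = 39 − 2·(4.48333 + 4.25833) = 21.5167.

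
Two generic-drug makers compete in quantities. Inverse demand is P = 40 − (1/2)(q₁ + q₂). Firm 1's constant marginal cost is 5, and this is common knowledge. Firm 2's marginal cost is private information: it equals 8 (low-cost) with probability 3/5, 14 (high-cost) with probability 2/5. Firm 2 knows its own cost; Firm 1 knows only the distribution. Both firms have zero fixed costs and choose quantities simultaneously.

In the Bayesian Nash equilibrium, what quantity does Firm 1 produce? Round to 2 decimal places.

26.93

Firm 2 with cost c maximizes (40 − (1/2)(q₁+q₂) − c)·q₂, giving q₂(c) = (40 − c − (1/2)q₁).
E[c₂] = 3/5·8 + 2/5·14 = 10.4
Firm 1's FOC against E[q₂] yields q₁ = (40 − 2·5 + E[c₂])/(3/2) = (40 − 10 + 10.4)/(3/2) = 26.9333.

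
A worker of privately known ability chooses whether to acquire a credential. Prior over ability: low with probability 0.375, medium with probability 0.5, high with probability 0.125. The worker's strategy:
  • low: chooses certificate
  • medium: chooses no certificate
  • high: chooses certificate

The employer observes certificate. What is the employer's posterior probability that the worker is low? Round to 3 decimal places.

P(certificate) = 0.375·1 + 0.5·0 + 0.125·1 = 0.5
P(low | certificate) = (0.375·1) / 0.5 = 0.375 / 0.5 = 0.75

0.750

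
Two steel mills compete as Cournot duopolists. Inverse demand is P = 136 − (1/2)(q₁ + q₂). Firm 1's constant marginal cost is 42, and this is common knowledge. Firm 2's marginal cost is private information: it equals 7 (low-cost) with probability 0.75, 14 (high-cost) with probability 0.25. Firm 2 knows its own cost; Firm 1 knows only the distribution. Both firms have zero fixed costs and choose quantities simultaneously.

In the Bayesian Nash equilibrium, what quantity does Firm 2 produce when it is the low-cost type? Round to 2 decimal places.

108.75

Firm 2 with cost c maximizes (136 − (1/2)(q₁+q₂) − c)·q₂, giving q₂(c) = (136 − c − (1/2)q₁).
E[c₂] = 0.75·7 + 0.25·14 = 8.75
Firm 1's FOC against E[q₂] yields q₁ = (136 − 2·42 + E[c₂])/(3/2) = (136 − 84 + 8.75)/(3/2) = 40.5.
q₂(low-cost) = (136 − 7 − (1/2)·40.5) = 108.75.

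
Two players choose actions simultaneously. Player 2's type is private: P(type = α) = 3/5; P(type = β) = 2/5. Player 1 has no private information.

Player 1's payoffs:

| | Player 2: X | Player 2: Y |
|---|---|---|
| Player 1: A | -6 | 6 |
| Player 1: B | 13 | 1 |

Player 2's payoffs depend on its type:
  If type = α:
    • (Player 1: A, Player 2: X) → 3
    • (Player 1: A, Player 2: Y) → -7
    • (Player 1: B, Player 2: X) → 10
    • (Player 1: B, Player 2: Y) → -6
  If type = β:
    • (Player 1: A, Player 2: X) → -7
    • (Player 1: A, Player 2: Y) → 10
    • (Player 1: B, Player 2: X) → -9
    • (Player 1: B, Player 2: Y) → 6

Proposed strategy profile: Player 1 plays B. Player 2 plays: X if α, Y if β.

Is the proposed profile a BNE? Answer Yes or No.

Yes

Player 1 plays B: E[B] = 3/5·(13) + 2/5·(1) = 41/5; E[A] = -6/5. Best-responding. ✓
Player 2 (type α), facing B: X gives 10, Y gives -6. Proposed X is best. ✓
Player 2 (type β), facing B: X gives -9, Y gives 6. Proposed Y is best. ✓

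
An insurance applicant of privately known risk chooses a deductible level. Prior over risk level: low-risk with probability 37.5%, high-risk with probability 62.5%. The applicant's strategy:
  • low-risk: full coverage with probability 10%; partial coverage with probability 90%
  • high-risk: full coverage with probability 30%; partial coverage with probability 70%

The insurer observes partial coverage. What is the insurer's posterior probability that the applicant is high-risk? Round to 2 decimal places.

Apply Bayes' rule using the sender's strategy as the likelihood.
P(partial coverage) = 0.375·0.9 + 0.625·0.7 = 0.775
P(high-risk | partial coverage) = (0.625·0.7) / 0.775 = 0.4375 / 0.775 = 0.564516

0.56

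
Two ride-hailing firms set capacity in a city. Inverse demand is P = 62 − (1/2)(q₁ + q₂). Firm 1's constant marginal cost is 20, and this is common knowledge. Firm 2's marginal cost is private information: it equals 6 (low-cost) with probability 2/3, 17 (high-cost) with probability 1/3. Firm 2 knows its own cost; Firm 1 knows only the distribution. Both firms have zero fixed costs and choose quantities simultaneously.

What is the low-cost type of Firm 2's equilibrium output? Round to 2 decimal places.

45.44

Type-c best response for Firm 2: q₂(c) = (62 − c) − q₁/2.
Firm 1 maximizes expected profit; its first-order condition is 62 − q₁ − (1/2)E[q₂] − 20 = 0.
Substituting E[q₂] and solving: E[c₂] = 9.66667, so q₁ = (62 − 2·20 + 9.66667)/(3/2) = 21.1111.
q₂(low-cost) = (62 − 6 − (1/2)·21.1111) = 45.4444.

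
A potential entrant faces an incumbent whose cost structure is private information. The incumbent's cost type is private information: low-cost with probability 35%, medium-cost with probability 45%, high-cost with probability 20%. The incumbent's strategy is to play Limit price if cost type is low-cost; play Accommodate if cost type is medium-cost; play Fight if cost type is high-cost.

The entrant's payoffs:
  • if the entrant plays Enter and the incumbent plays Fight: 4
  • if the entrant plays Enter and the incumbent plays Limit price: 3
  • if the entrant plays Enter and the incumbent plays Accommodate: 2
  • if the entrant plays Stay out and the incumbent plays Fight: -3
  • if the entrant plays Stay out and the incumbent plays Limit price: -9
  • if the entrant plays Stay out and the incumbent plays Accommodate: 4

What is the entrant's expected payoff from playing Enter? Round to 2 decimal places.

E[Enter] = 0.35·3 + 0.45·2 + 0.2·4 = 1.05 + 0.9 + 0.8 = 2.75

2.75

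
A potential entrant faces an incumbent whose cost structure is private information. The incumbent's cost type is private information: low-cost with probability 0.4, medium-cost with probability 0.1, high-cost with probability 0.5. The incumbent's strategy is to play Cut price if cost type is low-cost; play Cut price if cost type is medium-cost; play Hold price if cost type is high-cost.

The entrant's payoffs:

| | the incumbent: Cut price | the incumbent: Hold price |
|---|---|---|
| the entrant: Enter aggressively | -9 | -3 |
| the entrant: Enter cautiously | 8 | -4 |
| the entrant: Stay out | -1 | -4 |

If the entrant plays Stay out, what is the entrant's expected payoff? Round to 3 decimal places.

-2.500

E[Stay out] = 0.4·(-1) + 0.1·(-1) + 0.5·(-4) = (-0.4) + (-0.1) + (-2) = -2.5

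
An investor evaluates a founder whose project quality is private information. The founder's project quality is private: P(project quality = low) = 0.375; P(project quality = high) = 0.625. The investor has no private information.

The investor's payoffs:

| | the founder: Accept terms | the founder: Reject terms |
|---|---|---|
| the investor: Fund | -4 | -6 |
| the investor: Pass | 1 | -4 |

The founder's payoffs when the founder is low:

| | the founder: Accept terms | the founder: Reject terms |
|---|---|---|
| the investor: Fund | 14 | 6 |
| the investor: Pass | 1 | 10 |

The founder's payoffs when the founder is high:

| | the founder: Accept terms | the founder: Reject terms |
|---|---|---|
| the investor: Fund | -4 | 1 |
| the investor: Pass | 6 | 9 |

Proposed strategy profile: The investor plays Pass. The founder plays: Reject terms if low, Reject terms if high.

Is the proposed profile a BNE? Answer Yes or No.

The investor plays Pass: E[Pass] = 0.375·(-4) + 0.625·(-4) = -4; E[Fund] = -6. Best-responding. ✓
The founder (project quality low), facing Pass: Accept terms gives 1, Reject terms gives 10. Proposed Reject terms is best. ✓
The founder (project quality high), facing Pass: Accept terms gives 6, Reject terms gives 9. Proposed Reject terms is best. ✓

Yes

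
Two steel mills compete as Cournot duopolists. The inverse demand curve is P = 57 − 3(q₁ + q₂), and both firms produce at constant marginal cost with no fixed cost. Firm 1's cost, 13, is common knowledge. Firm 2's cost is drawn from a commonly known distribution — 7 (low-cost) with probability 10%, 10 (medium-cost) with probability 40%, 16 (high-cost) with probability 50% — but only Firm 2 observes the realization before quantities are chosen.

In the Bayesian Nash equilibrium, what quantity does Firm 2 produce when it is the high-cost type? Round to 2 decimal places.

4.41

Type-c best response for Firm 2: q₂(c) = (57 − c)/6 − q₁/2.
Firm 1 maximizes expected profit; its first-order condition is 57 − 6q₁ − 3E[q₂] − 13 = 0.
Substituting E[q₂] and solving: E[c₂] = 12.7, so q₁ = (57 − 2·13 + 12.7)/9 = 4.85556.
q₂(high-cost) = (57 − 16 − 3·4.85556)/6 = 4.40556.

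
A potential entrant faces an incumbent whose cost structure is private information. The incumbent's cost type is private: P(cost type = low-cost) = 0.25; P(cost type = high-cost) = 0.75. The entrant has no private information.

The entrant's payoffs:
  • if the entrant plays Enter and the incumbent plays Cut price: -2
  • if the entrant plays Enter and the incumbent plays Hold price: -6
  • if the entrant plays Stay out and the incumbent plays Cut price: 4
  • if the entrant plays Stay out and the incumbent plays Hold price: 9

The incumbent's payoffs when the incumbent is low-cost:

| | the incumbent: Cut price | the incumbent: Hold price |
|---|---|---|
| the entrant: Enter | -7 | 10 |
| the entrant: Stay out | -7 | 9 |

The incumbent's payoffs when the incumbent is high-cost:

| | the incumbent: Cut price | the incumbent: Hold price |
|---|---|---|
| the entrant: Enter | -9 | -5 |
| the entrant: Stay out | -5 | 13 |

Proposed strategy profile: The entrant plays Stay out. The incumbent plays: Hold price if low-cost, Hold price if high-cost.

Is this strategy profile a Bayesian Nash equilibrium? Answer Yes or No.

Yes

The entrant plays Stay out: E[Stay out] = 0.25·(9) + 0.75·(9) = 9; E[Enter] = -6. Best-responding. ✓
The incumbent (cost type low-cost), facing Stay out: Cut price gives -7, Hold price gives 9. Proposed Hold price is best. ✓
The incumbent (cost type high-cost), facing Stay out: Cut price gives -5, Hold price gives 13. Proposed Hold price is best. ✓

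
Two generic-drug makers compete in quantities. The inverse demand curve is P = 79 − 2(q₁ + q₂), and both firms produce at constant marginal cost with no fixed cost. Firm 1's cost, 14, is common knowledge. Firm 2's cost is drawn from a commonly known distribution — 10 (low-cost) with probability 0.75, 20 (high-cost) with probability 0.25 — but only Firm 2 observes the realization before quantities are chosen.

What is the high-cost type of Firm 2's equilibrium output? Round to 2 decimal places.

9.46

Firm 2 with cost c maximizes (79 − 2(q₁+q₂) − c)·q₂, giving q₂(c) = (79 − c − 2q₁)/4.
E[c₂] = 0.75·10 + 0.25·20 = 12.5
Firm 1's FOC against E[q₂] yields q₁ = (79 − 2·14 + E[c₂])/6 = (79 − 28 + 12.5)/6 = 10.5833.
q₂(high-cost) = (79 − 20 − 2·10.5833)/4 = 9.45833.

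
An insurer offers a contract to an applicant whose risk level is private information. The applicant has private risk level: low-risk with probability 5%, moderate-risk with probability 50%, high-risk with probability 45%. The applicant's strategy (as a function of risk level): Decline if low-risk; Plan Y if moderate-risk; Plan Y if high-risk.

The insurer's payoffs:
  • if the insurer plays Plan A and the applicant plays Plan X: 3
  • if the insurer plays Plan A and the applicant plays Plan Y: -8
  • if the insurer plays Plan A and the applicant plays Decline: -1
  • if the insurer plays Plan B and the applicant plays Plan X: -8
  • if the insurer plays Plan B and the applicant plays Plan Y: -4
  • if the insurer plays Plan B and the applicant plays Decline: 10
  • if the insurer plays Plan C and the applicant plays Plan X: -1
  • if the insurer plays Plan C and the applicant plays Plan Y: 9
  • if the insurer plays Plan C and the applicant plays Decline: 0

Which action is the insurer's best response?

Plan C

E[Plan A] = 0.05·(-1) + 0.5·(-8) + 0.45·(-8) = -7.65
E[Plan B] = 0.05·(10) + 0.5·(-4) + 0.45·(-4) = -3.3
E[Plan C] = 0.05·(0) + 0.5·(9) + 0.45·(9) = 8.55
Best response: Plan C (8.55 is the largest).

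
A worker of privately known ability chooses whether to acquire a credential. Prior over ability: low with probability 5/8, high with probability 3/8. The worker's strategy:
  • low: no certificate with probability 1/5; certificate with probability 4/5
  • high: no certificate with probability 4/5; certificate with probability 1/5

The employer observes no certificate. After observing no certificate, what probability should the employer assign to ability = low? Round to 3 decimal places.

0.294

Apply Bayes' rule using the sender's strategy as the likelihood.
P(no certificate) = (5/8)·(1/5) + (3/8)·(4/5) = 17/40
P(low | no certificate) = ((5/8)·(1/5)) / (17/40) = (1/8) / (17/40) = 5/17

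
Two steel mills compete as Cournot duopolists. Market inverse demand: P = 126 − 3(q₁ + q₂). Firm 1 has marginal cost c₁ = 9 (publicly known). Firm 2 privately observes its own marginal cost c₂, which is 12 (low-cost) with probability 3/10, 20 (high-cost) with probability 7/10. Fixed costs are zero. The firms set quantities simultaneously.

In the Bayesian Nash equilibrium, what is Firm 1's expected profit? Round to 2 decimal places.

584.27

Each type of Firm 2 best-responds to q₁; Firm 1 best-responds to the expected q₂ over Firm 2's types.
Firm 2 with cost c maximizes (126 − 3(q₁+q₂) − c)·q₂, giving q₂(c) = (126 − c − 3q₁)/6.
E[c₂] = 3/10·12 + 7/10·20 = 17.6
Firm 1's FOC against E[q₂] yields q₁ = (126 − 2·9 + E[c₂])/9 = (126 − 18 + 17.6)/9 = 13.9556.
E[P] = 126 − 3·(q₁ + E[q₂]) = 50.8667; Firm 1's expected profit = (E[P] − 9)·q₁ = (50.8667 − 9)·13.9556 = 584.273.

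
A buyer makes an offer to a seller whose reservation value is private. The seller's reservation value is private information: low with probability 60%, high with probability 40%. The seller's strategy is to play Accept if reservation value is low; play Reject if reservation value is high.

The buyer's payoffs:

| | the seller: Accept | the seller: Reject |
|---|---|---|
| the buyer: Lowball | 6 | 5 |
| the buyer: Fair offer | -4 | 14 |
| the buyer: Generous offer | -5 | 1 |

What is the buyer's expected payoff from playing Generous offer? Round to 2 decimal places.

-2.60

E[Generous offer] = 0.6·(-5) + 0.4·1 = (-3) + 0.4 = -2.6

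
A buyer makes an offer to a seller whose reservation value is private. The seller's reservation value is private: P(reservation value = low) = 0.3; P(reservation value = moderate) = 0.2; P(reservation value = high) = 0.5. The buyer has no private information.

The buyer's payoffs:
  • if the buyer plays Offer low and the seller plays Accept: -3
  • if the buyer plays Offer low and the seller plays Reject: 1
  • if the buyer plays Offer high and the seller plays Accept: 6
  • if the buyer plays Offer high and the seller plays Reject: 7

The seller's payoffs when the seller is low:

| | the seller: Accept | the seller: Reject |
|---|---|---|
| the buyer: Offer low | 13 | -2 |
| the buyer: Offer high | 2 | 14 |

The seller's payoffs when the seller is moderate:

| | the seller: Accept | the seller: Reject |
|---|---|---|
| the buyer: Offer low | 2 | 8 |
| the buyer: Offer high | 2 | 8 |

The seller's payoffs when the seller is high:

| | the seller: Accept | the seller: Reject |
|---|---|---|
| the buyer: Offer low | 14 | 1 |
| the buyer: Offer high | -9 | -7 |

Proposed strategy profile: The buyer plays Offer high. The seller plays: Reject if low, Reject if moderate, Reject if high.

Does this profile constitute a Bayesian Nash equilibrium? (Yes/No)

Yes

The buyer plays Offer high: E[Offer high] = 0.3·(7) + 0.2·(7) + 0.5·(7) = 7; E[Offer low] = 1. Best-responding. ✓
The seller (reservation value low), facing Offer high: Accept gives 2, Reject gives 14. Proposed Reject is best. ✓
The seller (reservation value moderate), facing Offer high: Accept gives 2, Reject gives 8. Proposed Reject is best. ✓
The seller (reservation value high), facing Offer high: Accept gives -9, Reject gives -7. Proposed Reject is best. ✓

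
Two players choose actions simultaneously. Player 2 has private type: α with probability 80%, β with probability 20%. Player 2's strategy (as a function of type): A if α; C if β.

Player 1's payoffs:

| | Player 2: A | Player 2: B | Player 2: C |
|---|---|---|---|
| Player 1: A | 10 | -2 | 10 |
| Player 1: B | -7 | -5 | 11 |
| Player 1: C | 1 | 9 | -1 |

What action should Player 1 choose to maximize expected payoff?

E[A] = 0.8·(10) + 0.2·(10) = 10
E[B] = 0.8·(-7) + 0.2·(11) = -3.4
E[C] = 0.8·(1) + 0.2·(-1) = 0.6
Best response: A (10 is the largest).

A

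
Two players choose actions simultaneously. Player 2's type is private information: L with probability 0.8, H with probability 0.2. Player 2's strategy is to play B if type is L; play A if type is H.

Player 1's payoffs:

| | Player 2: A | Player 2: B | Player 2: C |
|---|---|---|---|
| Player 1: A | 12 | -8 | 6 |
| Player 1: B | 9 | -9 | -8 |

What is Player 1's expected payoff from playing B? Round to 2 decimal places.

Take the expectation over Player 2's type, weighting each type's action by its prior probability.
E[B] = 0.8·(-9) + 0.2·9 = (-7.2) + 1.8 = -5.4

-5.40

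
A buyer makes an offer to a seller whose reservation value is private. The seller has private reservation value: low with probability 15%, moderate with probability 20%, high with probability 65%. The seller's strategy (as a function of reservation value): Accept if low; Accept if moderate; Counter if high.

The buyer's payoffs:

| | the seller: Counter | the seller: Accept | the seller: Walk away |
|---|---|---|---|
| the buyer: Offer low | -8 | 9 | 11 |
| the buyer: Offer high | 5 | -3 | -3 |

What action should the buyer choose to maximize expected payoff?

E[Offer low] = 0.15·(9) + 0.2·(9) + 0.65·(-8) = -2.05
E[Offer high] = 0.15·(-3) + 0.2·(-3) + 0.65·(5) = 2.2
Best response: Offer high (2.2 is the largest).

Offer high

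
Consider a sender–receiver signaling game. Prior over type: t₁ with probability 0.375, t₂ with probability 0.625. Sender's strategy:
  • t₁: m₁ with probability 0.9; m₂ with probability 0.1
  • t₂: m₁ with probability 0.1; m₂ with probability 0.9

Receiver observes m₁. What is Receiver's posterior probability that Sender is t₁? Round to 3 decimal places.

Apply Bayes' rule using the sender's strategy as the likelihood.
P(m₁) = 0.375·0.9 + 0.625·0.1 = 0.4
P(t₁ | m₁) = (0.375·0.9) / 0.4 = 0.3375 / 0.4 = 0.84375

0.844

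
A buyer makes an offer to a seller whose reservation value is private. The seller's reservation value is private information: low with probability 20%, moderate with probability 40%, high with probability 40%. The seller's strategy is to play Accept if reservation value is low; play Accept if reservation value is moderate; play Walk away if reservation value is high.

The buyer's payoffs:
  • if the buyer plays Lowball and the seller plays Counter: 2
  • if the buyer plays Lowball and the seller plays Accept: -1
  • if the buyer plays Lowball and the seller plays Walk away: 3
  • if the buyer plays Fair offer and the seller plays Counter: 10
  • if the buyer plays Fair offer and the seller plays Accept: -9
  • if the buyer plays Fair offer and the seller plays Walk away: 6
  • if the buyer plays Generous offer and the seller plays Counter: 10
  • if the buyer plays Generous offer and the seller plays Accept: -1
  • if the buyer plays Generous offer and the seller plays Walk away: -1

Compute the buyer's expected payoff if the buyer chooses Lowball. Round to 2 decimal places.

0.60

E[Lowball] = 0.2·(-1) + 0.4·(-1) + 0.4·3 = (-0.2) + (-0.4) + 1.2 = 0.6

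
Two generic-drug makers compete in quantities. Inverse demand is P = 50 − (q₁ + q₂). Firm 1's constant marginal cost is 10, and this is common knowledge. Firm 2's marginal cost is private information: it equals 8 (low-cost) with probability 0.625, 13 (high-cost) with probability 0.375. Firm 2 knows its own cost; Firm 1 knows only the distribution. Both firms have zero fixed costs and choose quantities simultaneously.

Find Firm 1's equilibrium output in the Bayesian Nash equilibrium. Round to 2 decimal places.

Type-c best response for Firm 2: q₂(c) = (50 − c)/2 − q₁/2.
Firm 1 maximizes expected profit; its first-order condition is 50 − 2q₁ − E[q₂] − 10 = 0.
Substituting E[q₂] and solving: E[c₂] = 9.875, so q₁ = (50 − 2·10 + 9.875)/3 = 13.2917.

13.29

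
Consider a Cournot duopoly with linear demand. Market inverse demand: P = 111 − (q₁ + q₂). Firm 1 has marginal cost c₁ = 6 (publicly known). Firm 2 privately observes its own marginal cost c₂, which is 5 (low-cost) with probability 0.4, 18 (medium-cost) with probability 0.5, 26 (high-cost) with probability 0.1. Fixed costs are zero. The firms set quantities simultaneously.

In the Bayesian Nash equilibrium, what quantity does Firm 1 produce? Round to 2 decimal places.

37.53

Type-c best response for Firm 2: q₂(c) = (111 − c)/2 − q₁/2.
Firm 1 maximizes expected profit; its first-order condition is 111 − 2q₁ − E[q₂] − 6 = 0.
Substituting E[q₂] and solving: E[c₂] = 13.6, so q₁ = (111 − 2·6 + 13.6)/3 = 37.5333.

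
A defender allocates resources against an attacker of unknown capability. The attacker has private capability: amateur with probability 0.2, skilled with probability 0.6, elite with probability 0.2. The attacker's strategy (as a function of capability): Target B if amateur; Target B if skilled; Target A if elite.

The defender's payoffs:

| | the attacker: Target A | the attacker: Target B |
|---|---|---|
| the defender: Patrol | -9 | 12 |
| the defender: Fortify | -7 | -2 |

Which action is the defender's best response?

E[Patrol] = 0.2·(12) + 0.6·(12) + 0.2·(-9) = 7.8
E[Fortify] = 0.2·(-2) + 0.6·(-2) + 0.2·(-7) = -3
Best response: Patrol (7.8 is the largest).

Patrol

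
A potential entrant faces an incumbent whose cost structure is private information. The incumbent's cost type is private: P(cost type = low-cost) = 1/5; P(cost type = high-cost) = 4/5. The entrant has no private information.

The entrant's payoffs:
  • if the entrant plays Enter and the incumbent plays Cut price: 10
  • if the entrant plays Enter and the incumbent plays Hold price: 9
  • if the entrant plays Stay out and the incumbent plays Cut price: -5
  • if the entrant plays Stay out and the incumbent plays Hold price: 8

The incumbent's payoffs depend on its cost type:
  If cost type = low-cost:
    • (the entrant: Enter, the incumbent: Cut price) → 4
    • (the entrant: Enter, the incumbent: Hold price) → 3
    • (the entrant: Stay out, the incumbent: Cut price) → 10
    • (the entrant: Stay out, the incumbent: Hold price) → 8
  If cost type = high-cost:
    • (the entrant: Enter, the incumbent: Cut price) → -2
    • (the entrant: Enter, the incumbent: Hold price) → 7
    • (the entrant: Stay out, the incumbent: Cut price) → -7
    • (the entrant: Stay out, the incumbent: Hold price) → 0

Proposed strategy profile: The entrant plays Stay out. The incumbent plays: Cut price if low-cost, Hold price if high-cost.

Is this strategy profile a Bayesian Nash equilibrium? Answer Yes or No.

No

A profile is a BNE iff every type of every player is best-responding given beliefs about the other side.
The entrant plays Stay out: E[Stay out] = 1/5·(-5) + 4/5·(8) = 27/5; E[Enter] = 46/5. Not best-responding. ✗
The incumbent (cost type low-cost), facing Stay out: Cut price gives 10, Hold price gives 8. Proposed Cut price is best. ✓
The incumbent (cost type high-cost), facing Stay out: Cut price gives -7, Hold price gives 0. Proposed Hold price is best. ✓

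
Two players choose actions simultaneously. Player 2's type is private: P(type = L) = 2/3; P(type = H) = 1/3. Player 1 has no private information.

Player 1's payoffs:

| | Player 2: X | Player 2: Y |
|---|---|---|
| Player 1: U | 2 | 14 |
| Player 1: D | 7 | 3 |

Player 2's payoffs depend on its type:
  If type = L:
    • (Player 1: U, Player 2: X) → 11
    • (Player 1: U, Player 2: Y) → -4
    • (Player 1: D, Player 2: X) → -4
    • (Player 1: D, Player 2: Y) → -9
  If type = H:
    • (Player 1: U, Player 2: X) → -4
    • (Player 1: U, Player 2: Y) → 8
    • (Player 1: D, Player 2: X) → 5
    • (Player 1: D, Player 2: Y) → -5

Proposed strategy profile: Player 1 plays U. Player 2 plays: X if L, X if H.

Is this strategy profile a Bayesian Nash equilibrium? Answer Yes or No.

No

Player 1 plays U: E[U] = 2/3·(2) + 1/3·(2) = 2; E[D] = 7. Not best-responding. ✗
Player 2 (type L), facing U: X gives 11, Y gives -4. Proposed X is best. ✓
Player 2 (type H), facing U: X gives -4, Y gives 8. Proposed X is not best — profitable deviation exists. ✗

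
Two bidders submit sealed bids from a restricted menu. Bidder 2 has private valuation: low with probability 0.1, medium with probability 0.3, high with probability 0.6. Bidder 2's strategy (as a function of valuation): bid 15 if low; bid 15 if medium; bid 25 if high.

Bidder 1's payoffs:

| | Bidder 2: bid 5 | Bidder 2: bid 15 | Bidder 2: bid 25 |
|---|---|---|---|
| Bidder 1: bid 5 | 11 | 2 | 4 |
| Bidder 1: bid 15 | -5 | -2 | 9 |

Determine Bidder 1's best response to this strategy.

bid 15

E[bid 5] = 0.1·(2) + 0.3·(2) + 0.6·(4) = 3.2
E[bid 15] = 0.1·(-2) + 0.3·(-2) + 0.6·(9) = 4.6
Best response: bid 15 (4.6 is the largest).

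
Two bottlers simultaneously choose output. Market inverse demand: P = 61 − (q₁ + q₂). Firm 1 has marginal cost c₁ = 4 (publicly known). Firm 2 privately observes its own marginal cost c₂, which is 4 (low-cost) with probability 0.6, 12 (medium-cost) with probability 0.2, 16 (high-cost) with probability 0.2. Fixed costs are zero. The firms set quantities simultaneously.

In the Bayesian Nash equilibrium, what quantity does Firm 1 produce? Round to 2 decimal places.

20.33

Each type of Firm 2 best-responds to q₁; Firm 1 best-responds to the expected q₂ over Firm 2's types.
Firm 2 with cost c maximizes (61 − (q₁+q₂) − c)·q₂, giving q₂(c) = (61 − c − q₁)/2.
E[c₂] = 0.6·4 + 0.2·12 + 0.2·16 = 8
Firm 1's FOC against E[q₂] yields q₁ = (61 − 2·4 + E[c₂])/3 = (61 − 8 + 8)/3 = 20.3333.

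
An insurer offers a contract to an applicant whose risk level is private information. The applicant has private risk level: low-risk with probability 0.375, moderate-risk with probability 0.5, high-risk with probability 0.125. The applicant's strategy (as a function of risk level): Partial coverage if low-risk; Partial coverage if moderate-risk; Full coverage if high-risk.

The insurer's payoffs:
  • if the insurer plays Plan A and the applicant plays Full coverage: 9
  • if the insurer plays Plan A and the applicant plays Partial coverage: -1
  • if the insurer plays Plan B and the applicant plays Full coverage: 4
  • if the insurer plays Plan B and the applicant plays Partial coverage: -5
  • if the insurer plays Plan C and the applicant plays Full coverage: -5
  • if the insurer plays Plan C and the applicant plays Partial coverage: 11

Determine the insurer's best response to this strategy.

Plan C

Compute the insurer's expected payoff for each action, taking the expectation over the applicant's type.
E[Plan A] = 0.375·(-1) + 0.5·(-1) + 0.125·(9) = 0.25
E[Plan B] = 0.375·(-5) + 0.5·(-5) + 0.125·(4) = -3.875
E[Plan C] = 0.375·(11) + 0.5·(11) + 0.125·(-5) = 9
Best response: Plan C (9 is the largest).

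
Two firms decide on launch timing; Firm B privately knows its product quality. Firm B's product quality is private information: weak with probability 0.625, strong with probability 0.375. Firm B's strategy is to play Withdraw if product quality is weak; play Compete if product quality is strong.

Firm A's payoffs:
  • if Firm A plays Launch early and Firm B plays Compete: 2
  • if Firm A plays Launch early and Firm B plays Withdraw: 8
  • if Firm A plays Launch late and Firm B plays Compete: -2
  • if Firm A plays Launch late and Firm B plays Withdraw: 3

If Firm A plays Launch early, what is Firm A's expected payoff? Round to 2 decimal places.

E[Launch early] = 0.625·8 + 0.375·2 = 5 + 0.75 = 5.75

5.75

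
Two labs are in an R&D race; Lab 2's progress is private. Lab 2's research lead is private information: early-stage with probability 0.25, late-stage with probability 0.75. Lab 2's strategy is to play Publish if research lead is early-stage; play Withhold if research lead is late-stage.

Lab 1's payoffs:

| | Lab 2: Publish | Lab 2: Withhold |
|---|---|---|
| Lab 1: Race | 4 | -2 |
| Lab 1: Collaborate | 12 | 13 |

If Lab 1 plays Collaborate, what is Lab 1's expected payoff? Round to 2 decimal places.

Take the expectation over Lab 2's research lead, weighting each type's action by its prior probability.
E[Collaborate] = 0.25·12 + 0.75·13 = 3 + 9.75 = 12.75

12.75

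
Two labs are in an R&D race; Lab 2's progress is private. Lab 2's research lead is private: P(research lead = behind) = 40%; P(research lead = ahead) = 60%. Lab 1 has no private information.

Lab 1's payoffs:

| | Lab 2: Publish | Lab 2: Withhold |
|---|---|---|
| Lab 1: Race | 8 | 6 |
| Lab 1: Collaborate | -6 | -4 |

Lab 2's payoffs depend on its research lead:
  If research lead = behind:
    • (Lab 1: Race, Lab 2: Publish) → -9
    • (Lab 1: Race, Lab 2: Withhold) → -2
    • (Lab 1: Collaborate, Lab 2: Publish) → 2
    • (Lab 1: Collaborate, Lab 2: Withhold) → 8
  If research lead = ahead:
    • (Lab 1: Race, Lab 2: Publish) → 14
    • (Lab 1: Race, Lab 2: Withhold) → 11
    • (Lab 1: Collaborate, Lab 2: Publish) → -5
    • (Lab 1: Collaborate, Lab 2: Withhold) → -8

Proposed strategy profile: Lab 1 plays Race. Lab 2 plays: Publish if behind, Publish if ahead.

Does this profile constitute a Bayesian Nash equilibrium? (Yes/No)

A profile is a BNE iff every type of every player is best-responding given beliefs about the other side.
Lab 1 plays Race: E[Race] = 0.4·(8) + 0.6·(8) = 8; E[Collaborate] = -6. Best-responding. ✓
Lab 2 (research lead behind), facing Race: Publish gives -9, Withhold gives -2. Proposed Publish is not best — profitable deviation exists. ✗
Lab 2 (research lead ahead), facing Race: Publish gives 14, Withhold gives 11. Proposed Publish is best. ✓

No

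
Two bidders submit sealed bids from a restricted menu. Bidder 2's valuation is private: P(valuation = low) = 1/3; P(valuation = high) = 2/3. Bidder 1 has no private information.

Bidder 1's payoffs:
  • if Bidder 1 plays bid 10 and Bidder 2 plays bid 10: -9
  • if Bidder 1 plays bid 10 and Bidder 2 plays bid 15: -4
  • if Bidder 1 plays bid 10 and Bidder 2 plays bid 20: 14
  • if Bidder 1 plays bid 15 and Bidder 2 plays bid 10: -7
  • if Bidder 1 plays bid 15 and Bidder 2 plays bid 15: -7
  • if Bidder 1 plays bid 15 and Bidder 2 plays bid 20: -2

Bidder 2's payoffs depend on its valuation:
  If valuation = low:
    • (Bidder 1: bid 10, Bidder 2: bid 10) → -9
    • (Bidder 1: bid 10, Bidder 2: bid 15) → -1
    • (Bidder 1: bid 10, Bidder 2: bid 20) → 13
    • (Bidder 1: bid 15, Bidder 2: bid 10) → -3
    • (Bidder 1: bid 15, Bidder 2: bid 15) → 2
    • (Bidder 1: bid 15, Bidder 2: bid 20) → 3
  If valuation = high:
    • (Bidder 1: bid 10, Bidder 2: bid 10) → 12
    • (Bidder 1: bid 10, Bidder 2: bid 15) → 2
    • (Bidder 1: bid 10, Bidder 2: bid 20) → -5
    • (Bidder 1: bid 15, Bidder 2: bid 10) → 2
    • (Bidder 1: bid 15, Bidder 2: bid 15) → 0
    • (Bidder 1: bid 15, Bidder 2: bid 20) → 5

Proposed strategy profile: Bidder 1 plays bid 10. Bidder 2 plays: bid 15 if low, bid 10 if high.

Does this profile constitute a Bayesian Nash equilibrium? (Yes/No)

A profile is a BNE iff every type of every player is best-responding given beliefs about the other side.
Bidder 1 plays bid 10: E[bid 10] = 1/3·(-4) + 2/3·(-9) = -22/3; E[bid 15] = -7. Not best-responding. ✗
Bidder 2 (valuation low), facing bid 10: bid 10 gives -9, bid 15 gives -1, bid 20 gives 13. Proposed bid 15 is not best — profitable deviation exists. ✗
Bidder 2 (valuation high), facing bid 10: bid 10 gives 12, bid 15 gives 2, bid 20 gives -5. Proposed bid 10 is best. ✓

No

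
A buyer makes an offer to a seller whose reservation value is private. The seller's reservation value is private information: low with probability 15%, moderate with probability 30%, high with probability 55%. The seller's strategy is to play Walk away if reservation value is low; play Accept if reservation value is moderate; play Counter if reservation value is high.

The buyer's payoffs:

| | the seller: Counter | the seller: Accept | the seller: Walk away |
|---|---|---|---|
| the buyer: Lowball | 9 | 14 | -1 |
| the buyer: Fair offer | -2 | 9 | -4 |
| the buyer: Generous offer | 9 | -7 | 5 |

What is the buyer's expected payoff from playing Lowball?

E[Lowball] = 0.15·(-1) + 0.3·14 + 0.55·9 = (-0.15) + 4.2 + 4.95 = 9

9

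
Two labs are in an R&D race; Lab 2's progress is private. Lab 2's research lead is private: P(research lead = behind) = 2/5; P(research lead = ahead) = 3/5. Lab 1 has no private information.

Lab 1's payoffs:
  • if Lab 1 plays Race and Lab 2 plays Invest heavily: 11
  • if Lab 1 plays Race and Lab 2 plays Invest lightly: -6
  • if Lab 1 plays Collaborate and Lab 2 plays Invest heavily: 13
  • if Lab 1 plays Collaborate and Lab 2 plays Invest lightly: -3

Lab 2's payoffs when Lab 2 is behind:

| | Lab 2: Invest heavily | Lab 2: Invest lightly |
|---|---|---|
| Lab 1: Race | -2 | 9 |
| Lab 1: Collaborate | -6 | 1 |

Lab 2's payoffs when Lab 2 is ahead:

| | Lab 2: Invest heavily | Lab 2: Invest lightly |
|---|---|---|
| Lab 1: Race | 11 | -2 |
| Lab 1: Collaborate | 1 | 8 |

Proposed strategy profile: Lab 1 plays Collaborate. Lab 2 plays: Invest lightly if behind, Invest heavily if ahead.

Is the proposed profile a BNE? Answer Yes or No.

A profile is a BNE iff every type of every player is best-responding given beliefs about the other side.
Lab 1 plays Collaborate: E[Collaborate] = 2/5·(-3) + 3/5·(13) = 33/5; E[Race] = 21/5. Best-responding. ✓
Lab 2 (research lead behind), facing Collaborate: Invest heavily gives -6, Invest lightly gives 1. Proposed Invest lightly is best. ✓
Lab 2 (research lead ahead), facing Collaborate: Invest heavily gives 1, Invest lightly gives 8. Proposed Invest heavily is not best — profitable deviation exists. ✗

No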